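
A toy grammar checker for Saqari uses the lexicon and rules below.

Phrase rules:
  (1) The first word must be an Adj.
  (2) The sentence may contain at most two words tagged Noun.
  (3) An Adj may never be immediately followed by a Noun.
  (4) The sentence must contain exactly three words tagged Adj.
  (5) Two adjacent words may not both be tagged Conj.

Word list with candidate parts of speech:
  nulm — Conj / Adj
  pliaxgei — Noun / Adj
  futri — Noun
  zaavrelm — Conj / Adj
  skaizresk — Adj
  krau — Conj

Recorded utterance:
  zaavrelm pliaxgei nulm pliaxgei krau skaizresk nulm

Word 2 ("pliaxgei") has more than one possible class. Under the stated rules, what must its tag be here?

Adj

Candidates per position — 1:zaavrelm {Conj,Adj}; 2:pliaxgei {Noun,Adj}; 3:nulm {Conj,Adj}; 4:pliaxgei {Noun,Adj}; 5:krau {Conj}; 6:skaizresk {Adj}; 7:nulm {Conj,Adj}.
If word 1 were Conj, no tagging could satisfy rule 1; so word 1 is Adj.
If word 2 were Noun, no tagging could satisfy rule 3; so word 2 is Adj.
If word 3 were Adj, no tagging could satisfy rule 4; so word 3 is Conj.
If word 4 were Adj, no tagging could satisfy rule 4; so word 4 is Noun.
If word 7 were Adj, no tagging could satisfy rule 4; so word 7 is Conj.
The unique satisfying tagging is: Adj Adj Conj Noun Conj Adj Conj.
Check: rule 1 ok; rule 2 ok; rule 3 ok; rule 4 ok; rule 5 ok.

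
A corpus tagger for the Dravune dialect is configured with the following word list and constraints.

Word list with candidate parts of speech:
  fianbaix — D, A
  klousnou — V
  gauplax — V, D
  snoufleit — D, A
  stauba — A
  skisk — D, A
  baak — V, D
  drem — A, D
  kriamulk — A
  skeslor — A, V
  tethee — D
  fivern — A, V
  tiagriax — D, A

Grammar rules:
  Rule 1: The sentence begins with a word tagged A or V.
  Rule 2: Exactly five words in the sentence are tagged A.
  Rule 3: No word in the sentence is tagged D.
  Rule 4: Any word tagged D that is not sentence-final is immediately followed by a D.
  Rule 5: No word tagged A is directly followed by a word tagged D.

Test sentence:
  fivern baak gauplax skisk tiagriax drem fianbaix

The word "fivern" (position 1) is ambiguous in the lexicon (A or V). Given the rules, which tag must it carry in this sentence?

Candidates per position — 1:fivern {A,V}; 2:baak {V,D}; 3:gauplax {V,D}; 4:skisk {D,A}; 5:tiagriax {D,A}; 6:drem {A,D}; 7:fianbaix {D,A}.
Position 1: tagging it V would leave rule 2 unsatisfiable, so it must be A.
Position 2: tagging it D would leave rule 3 unsatisfiable, so it must be V.
Position 3: tagging it D would leave rule 3 unsatisfiable, so it must be V.
Position 4: tagging it D would leave rule 2 unsatisfiable, so it must be A.
Position 5: tagging it D would leave rule 2 unsatisfiable, so it must be A.
Position 6: tagging it D would leave rule 2 unsatisfiable, so it must be A.
Position 7: tagging it D would leave rule 2 unsatisfiable, so it must be A.
The unique satisfying tagging is: A V V A A A A.
Verifying each rule — rule 1 holds; rule 2 holds; rule 3 holds; rule 4 holds; rule 5 holds.

A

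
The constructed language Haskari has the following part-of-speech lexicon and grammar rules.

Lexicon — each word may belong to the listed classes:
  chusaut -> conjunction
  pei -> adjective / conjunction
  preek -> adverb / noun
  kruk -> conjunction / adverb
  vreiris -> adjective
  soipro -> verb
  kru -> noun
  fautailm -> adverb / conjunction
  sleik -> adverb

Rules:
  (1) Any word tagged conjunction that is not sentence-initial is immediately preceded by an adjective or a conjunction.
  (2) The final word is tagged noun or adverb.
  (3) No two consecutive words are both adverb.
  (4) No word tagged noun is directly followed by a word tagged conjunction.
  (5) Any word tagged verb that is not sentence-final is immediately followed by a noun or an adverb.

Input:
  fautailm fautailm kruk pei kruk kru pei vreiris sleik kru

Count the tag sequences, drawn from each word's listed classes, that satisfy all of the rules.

6

Candidates per position — 1:fautailm {adverb,conjunction}; 2:fautailm {adverb,conjunction}; 3:kruk {conjunction,adverb}; 4:pei {adjective,conjunction}; 5:kruk {conjunction,adverb}; 6:kru {noun}; 7:pei {adjective,conjunction}; 8:vreiris {adjective}; 9:sleik {adverb}; 10:kru {noun}.
There are 64 candidate sequences in total.
Checking each against the rules leaves 6 sequences.
Count = 6.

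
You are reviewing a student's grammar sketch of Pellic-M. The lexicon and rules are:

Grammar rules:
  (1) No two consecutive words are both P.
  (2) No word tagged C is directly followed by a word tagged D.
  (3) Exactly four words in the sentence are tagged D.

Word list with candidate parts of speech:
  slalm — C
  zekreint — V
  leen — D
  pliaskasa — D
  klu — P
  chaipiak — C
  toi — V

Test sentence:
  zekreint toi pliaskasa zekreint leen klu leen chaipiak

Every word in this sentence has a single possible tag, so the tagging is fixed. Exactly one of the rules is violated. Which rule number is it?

Fixed tagging: V V D V D P D C.
Rule check: R1 ✓, R2 ✓, R3 ✗.
Only rule 3 fails.

3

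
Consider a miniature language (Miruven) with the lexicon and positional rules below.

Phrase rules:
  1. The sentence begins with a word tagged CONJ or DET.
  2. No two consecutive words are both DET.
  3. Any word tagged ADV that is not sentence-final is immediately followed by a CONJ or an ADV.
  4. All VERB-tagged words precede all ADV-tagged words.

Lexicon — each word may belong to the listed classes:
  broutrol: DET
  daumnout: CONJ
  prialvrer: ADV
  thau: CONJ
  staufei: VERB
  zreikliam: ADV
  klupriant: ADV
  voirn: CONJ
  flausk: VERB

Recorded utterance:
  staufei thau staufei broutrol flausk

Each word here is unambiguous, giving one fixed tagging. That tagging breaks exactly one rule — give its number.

1

Fixed tagging: VERB CONJ VERB DET VERB.
Applying the rules: R1 violated, R2 holds, R3 holds, R4 holds.
Only rule 1 fails.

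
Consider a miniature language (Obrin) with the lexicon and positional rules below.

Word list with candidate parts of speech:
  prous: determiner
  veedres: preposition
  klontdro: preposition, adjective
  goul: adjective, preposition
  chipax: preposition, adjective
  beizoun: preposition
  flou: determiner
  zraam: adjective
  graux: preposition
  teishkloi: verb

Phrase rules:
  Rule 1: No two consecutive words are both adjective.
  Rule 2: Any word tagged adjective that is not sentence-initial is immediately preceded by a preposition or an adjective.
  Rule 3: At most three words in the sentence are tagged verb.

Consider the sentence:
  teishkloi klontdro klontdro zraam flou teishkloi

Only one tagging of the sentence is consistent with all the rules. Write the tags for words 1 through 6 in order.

verb preposition preposition adjective determiner verb

Candidates per position — 1:teishkloi {verb}; 2:klontdro {preposition,adjective}; 3:klontdro {preposition,adjective}; 4:zraam {adjective}; 5:flou {determiner}; 6:teishkloi {verb}.
At position 2, choosing adjective makes rule 2 impossible to satisfy; hence preposition.
At position 3, choosing adjective makes rule 1 impossible to satisfy; hence preposition.
That leaves exactly one tagging: verb preposition preposition adjective determiner verb.
Checking: rule 1 ok; rule 2 ok; rule 3 ok.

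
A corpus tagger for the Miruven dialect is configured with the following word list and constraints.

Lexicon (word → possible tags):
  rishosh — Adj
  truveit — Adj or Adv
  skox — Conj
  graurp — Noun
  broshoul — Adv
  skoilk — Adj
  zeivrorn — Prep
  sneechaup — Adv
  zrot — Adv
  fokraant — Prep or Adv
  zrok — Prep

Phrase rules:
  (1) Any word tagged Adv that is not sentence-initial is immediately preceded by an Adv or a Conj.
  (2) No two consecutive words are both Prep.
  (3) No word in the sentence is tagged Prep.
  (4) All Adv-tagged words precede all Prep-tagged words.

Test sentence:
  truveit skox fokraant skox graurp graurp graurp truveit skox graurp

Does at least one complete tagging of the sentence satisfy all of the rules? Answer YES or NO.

YES

Candidates per position — 1:truveit {Adj,Adv}; 2:skox {Conj}; 3:fokraant {Prep,Adv}; 4:skox {Conj}; 5:graurp {Noun}; 6:graurp {Noun}; 7:graurp {Noun}; 8:truveit {Adj,Adv}; 9:skox {Conj}; 10:graurp {Noun}.
One satisfying assignment: Adv Conj Adv Conj Noun Noun Noun Adj Conj Noun.
Checking: rule 1 satisfied; rule 2 satisfied; rule 3 satisfied; rule 4 satisfied.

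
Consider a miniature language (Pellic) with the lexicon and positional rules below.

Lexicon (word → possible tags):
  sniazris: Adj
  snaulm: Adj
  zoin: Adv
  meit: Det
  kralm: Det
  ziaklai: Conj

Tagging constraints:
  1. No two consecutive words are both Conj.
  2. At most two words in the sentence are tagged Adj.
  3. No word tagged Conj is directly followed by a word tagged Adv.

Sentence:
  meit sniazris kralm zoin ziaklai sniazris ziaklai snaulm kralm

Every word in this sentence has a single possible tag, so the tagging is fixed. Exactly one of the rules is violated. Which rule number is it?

2

Fixed tagging: Det Adj Det Adv Conj Adj Conj Adj Det.
Rule check: R1 pass, R2 fail, R3 pass.
Only rule 2 fails.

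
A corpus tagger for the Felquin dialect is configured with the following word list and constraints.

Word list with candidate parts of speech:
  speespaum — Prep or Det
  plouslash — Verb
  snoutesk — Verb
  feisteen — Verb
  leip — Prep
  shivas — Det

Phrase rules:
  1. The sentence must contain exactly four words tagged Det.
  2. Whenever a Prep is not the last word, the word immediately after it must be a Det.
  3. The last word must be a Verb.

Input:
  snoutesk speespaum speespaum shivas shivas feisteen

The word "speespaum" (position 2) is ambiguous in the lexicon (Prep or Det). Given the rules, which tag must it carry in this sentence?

Candidates per position — 1:snoutesk {Verb}; 2:speespaum {Prep,Det}; 3:speespaum {Prep,Det}; 4:shivas {Det}; 5:shivas {Det}; 6:feisteen {Verb}.
Position 2: Prep is ruled out by rule 1; that leaves Det.
Position 3: Prep is ruled out by rule 1; that leaves Det.
The unique satisfying tagging is: Verb Det Det Det Det Verb.
Check: rule 1 satisfied; rule 2 satisfied; rule 3 satisfied.

Det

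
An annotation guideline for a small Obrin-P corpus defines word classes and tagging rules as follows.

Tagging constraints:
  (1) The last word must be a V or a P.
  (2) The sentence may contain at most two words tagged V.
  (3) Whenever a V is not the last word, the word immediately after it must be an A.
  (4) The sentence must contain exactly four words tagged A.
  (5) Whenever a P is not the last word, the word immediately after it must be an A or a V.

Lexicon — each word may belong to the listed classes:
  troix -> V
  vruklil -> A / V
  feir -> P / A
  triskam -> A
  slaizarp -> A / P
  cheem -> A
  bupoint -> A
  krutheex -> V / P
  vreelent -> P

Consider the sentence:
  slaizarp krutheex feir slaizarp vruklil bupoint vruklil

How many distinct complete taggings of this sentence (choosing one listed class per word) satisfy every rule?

4

Candidates per position — 1:slaizarp {A,P}; 2:krutheex {V,P}; 3:feir {P,A}; 4:slaizarp {A,P}; 5:vruklil {A,V}; 6:bupoint {A}; 7:vruklil {A,V}.
There are 64 candidate sequences in total.
The sequences that satisfy every rule: A V A P A A V; A P A A V A V; A P A P A A V; P V A A A A V.
Count = 4.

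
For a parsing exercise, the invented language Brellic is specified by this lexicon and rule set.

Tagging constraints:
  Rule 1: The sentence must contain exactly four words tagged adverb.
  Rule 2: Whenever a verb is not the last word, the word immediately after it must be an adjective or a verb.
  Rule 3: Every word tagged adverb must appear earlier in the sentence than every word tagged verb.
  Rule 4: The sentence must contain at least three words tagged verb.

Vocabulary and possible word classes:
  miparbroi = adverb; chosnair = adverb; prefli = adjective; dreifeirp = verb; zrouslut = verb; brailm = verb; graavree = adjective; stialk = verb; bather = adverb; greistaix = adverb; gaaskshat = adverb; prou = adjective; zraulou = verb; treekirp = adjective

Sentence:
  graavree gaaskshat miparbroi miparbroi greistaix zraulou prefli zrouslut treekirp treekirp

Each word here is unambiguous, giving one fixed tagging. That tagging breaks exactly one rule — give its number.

Fixed tagging: adjective adverb adverb adverb adverb verb adjective verb adjective adjective.
Applying the rules: R1 ok, R2 ok, R3 ok, R4 fails.
Only rule 4 fails.

4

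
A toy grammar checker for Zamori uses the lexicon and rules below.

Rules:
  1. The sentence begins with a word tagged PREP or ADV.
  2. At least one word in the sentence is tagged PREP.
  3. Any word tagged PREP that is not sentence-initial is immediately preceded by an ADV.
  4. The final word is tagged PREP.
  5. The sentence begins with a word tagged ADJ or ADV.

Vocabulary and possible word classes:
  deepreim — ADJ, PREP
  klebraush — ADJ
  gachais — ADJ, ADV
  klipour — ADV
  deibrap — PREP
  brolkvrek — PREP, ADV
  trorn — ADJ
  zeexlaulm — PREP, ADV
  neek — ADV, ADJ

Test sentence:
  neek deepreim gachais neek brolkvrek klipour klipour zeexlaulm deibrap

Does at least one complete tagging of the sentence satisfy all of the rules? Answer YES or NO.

YES

Candidates per position — 1:neek {ADV,ADJ}; 2:deepreim {ADJ,PREP}; 3:gachais {ADJ,ADV}; 4:neek {ADV,ADJ}; 5:brolkvrek {PREP,ADV}; 6:klipour {ADV}; 7:klipour {ADV}; 8:zeexlaulm {PREP,ADV}; 9:deibrap {PREP}.
One satisfying assignment: ADV ADJ ADJ ADV ADV ADV ADV ADV PREP.
Rule-by-rule: rule 1 satisfied; rule 2 satisfied; rule 3 satisfied; rule 4 satisfied; rule 5 satisfied.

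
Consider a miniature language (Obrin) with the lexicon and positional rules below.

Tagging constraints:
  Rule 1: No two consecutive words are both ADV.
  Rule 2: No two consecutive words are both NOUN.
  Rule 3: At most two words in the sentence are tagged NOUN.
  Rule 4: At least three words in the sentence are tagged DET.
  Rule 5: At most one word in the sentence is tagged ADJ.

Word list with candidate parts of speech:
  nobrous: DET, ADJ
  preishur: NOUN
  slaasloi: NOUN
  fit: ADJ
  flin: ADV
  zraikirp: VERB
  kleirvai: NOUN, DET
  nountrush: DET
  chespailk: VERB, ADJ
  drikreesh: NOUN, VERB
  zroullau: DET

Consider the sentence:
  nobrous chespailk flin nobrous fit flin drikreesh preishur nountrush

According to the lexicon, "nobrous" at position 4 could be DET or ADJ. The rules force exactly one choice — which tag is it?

Candidates per position — 1:nobrous {DET,ADJ}; 2:chespailk {VERB,ADJ}; 3:flin {ADV}; 4:nobrous {DET,ADJ}; 5:fit {ADJ}; 6:flin {ADV}; 7:drikreesh {NOUN,VERB}; 8:preishur {NOUN}; 9:nountrush {DET}.
At position 1, choosing ADJ makes rule 4 impossible to satisfy; hence DET.
At position 2, choosing ADJ makes rule 5 impossible to satisfy; hence VERB.
At position 4, choosing ADJ makes rule 4 impossible to satisfy; hence DET.
At position 7, choosing NOUN makes rule 2 impossible to satisfy; hence VERB.
So the tagging must be: DET VERB ADV DET ADJ ADV VERB NOUN DET.
Checking: rule 1 ✓; rule 2 ✓; rule 3 ✓; rule 4 ✓; rule 5 ✓.

DET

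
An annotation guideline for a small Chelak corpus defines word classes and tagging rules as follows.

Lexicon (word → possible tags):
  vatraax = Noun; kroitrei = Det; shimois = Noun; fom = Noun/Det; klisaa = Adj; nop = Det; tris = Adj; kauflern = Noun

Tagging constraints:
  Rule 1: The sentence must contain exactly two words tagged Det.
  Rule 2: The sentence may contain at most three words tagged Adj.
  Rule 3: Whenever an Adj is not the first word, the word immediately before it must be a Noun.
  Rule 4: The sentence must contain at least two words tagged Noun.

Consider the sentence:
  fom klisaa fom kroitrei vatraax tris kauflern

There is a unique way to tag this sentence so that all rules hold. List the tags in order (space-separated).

Candidates per position — 1:fom {Noun,Det}; 2:klisaa {Adj}; 3:fom {Noun,Det}; 4:kroitrei {Det}; 5:vatraax {Noun}; 6:tris {Adj}; 7:kauflern {Noun}.
If word 1 were Det, no tagging could satisfy rule 3; so word 1 is Noun.
If word 3 were Noun, no tagging could satisfy rule 1; so word 3 is Det.
So the tagging must be: Noun Adj Det Det Noun Adj Noun.
Verifying each rule — rule 1 ok; rule 2 ok; rule 3 ok; rule 4 ok.

Noun Adj Det Det Noun Adj Noun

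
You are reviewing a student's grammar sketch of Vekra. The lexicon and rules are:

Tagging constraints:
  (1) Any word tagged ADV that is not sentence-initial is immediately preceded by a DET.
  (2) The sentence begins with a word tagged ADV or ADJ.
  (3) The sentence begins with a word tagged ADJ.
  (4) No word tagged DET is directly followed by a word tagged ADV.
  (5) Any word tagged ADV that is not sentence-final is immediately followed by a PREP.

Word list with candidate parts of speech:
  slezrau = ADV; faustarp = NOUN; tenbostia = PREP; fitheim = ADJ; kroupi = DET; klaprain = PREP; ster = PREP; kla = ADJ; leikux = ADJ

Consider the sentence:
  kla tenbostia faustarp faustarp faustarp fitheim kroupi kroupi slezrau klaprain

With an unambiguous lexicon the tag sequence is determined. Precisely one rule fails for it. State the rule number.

4

Fixed tagging: ADJ PREP NOUN NOUN NOUN ADJ DET DET ADV PREP.
Checking each rule: R1 pass, R2 pass, R3 pass, R4 fail, R5 pass.
Only rule 4 fails.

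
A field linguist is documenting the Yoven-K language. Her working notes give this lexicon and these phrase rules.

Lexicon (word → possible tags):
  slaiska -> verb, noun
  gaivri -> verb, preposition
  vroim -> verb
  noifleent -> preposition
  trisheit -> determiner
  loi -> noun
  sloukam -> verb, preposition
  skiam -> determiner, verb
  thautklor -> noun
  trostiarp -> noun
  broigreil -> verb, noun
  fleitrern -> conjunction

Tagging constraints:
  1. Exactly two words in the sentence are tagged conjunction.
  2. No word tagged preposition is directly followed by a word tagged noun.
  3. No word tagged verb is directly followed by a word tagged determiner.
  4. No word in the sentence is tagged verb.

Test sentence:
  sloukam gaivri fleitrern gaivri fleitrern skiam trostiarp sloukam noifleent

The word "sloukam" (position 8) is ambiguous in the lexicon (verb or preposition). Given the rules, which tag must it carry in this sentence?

Candidates per position — 1:sloukam {verb,preposition}; 2:gaivri {verb,preposition}; 3:fleitrern {conjunction}; 4:gaivri {verb,preposition}; 5:fleitrern {conjunction}; 6:skiam {determiner,verb}; 7:trostiarp {noun}; 8:sloukam {verb,preposition}; 9:noifleent {preposition}.
Position 1: verb is ruled out by rule 4; that leaves preposition.
Position 2: verb is ruled out by rule 4; that leaves preposition.
Position 4: verb is ruled out by rule 4; that leaves preposition.
Position 6: verb is ruled out by rule 4; that leaves determiner.
Position 8: verb is ruled out by rule 4; that leaves preposition.
That leaves exactly one tagging: preposition preposition conjunction preposition conjunction determiner noun preposition preposition.
Rule-by-rule: rule 1 ok; rule 2 ok; rule 3 ok; rule 4 ok.

preposition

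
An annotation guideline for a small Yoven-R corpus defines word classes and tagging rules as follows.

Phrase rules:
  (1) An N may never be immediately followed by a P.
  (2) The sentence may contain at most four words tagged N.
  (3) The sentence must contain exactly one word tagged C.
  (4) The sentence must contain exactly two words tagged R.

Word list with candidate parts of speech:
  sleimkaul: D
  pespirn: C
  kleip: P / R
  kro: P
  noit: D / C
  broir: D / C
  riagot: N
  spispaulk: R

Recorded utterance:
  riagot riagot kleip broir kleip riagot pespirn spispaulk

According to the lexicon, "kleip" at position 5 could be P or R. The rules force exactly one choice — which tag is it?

Candidates per position — 1:riagot {N}; 2:riagot {N}; 3:kleip {P,R}; 4:broir {D,C}; 5:kleip {P,R}; 6:riagot {N}; 7:pespirn {C}; 8:spispaulk {R}.
Position 3: tagging it P would leave rule 1 unsatisfiable, so it must be R.
Position 4: tagging it C would leave rule 3 unsatisfiable, so it must be D.
Position 5: tagging it R would leave rule 4 unsatisfiable, so it must be P.
The only consistent sequence is: N N R D P N C R.
Verifying each rule — rule 1 ok; rule 2 ok; rule 3 ok; rule 4 ok.

P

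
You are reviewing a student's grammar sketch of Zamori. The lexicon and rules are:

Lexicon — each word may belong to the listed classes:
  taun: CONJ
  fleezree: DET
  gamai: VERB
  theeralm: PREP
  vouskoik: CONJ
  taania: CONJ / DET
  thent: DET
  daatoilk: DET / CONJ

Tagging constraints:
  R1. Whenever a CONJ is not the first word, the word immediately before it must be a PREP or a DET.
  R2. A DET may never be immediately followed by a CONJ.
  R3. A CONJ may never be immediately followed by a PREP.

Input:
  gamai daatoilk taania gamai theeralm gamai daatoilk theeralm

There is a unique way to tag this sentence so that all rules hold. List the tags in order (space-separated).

VERB DET DET VERB PREP VERB DET PREP

Candidates per position — 1:gamai {VERB}; 2:daatoilk {DET,CONJ}; 3:taania {CONJ,DET}; 4:gamai {VERB}; 5:theeralm {PREP}; 6:gamai {VERB}; 7:daatoilk {DET,CONJ}; 8:theeralm {PREP}.
Word 2 cannot be CONJ — rule 1 would then fail for every completion. It is DET.
Word 3 cannot be CONJ — rule 2 would then fail for every completion. It is DET.
Word 7 cannot be CONJ — rule 1 would then fail for every completion. It is DET.
The unique satisfying tagging is: VERB DET DET VERB PREP VERB DET PREP.
Checking: rule 1 ok; rule 2 ok; rule 3 ok.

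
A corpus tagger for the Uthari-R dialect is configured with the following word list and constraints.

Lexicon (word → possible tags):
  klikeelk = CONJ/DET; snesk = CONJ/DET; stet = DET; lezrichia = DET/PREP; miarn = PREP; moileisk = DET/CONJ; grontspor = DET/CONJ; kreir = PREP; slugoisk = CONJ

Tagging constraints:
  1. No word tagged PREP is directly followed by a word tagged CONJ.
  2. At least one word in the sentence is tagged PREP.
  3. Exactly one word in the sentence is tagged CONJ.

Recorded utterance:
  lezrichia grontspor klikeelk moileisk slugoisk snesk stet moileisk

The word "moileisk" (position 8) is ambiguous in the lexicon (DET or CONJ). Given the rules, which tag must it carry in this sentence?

Candidates per position — 1:lezrichia {DET,PREP}; 2:grontspor {DET,CONJ}; 3:klikeelk {CONJ,DET}; 4:moileisk {DET,CONJ}; 5:slugoisk {CONJ}; 6:snesk {CONJ,DET}; 7:stet {DET}; 8:moileisk {DET,CONJ}.
Position 1: tagging it DET would leave rule 2 unsatisfiable, so it must be PREP.
Position 2: tagging it CONJ would leave rule 1 unsatisfiable, so it must be DET.
Position 3: tagging it CONJ would leave rule 3 unsatisfiable, so it must be DET.
Position 4: tagging it CONJ would leave rule 3 unsatisfiable, so it must be DET.
Position 6: tagging it CONJ would leave rule 3 unsatisfiable, so it must be DET.
Position 8: tagging it CONJ would leave rule 3 unsatisfiable, so it must be DET.
The only consistent sequence is: PREP DET DET DET CONJ DET DET DET.
Check: rule 1 ok; rule 2 ok; rule 3 ok.

DET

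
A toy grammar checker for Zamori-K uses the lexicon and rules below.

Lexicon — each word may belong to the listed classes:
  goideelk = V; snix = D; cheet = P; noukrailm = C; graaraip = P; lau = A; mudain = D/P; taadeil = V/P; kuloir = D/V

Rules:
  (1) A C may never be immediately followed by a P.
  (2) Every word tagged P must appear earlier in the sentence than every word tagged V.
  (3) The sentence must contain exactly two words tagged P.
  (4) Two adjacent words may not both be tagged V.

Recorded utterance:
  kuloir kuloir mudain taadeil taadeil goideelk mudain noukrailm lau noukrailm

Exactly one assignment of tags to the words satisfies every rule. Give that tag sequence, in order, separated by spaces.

Candidates per position — 1:kuloir {D,V}; 2:kuloir {D,V}; 3:mudain {D,P}; 4:taadeil {V,P}; 5:taadeil {V,P}; 6:goideelk {V}; 7:mudain {D,P}; 8:noukrailm {C}; 9:lau {A}; 10:noukrailm {C}.
If word 5 were V, no tagging could satisfy rule 4; so word 5 is P.
If word 7 were P, no tagging could satisfy rule 2; so word 7 is D.
If word 1 were V, no tagging could satisfy rule 2; so word 1 is D.
If word 2 were V, no tagging could satisfy rule 2; so word 2 is D.
If word 4 were V, no tagging could satisfy rule 2; so word 4 is P.
If word 3 were P, no tagging could satisfy rule 3; so word 3 is D.
That leaves exactly one tagging: D D D P P V D C A C.
Verifying each rule — rule 1 satisfied; rule 2 satisfied; rule 3 satisfied; rule 4 satisfied.

D D D P P V D C A C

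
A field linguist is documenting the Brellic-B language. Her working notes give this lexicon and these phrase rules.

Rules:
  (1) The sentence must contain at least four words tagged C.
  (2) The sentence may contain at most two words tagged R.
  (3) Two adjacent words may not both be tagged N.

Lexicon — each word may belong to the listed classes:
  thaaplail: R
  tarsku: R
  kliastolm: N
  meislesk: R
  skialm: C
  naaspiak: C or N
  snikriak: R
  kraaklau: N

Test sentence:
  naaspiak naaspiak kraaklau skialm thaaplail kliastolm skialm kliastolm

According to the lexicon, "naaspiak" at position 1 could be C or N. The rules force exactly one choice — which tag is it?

C

Candidates per position — 1:naaspiak {C,N}; 2:naaspiak {C,N}; 3:kraaklau {N}; 4:skialm {C}; 5:thaaplail {R}; 6:kliastolm {N}; 7:skialm {C}; 8:kliastolm {N}.
Position 1: N is ruled out by rule 1; that leaves C.
Position 2: N is ruled out by rule 1; that leaves C.
That leaves exactly one tagging: C C N C R N C N.
Rule-by-rule: rule 1 ok; rule 2 ok; rule 3 ok.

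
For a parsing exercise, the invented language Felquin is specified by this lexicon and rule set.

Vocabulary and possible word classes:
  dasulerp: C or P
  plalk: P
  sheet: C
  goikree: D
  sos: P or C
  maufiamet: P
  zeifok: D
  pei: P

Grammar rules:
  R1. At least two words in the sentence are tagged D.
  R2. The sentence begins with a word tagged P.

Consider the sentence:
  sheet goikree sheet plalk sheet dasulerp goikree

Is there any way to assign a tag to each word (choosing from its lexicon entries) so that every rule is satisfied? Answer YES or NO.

Candidates per position — 1:sheet {C}; 2:goikree {D}; 3:sheet {C}; 4:plalk {P}; 5:sheet {C}; 6:dasulerp {C,P}; 7:goikree {D}.
Rule 2 cannot be satisfied by any choice of tags from the lexicon.
So there is no consistent tagging.

NO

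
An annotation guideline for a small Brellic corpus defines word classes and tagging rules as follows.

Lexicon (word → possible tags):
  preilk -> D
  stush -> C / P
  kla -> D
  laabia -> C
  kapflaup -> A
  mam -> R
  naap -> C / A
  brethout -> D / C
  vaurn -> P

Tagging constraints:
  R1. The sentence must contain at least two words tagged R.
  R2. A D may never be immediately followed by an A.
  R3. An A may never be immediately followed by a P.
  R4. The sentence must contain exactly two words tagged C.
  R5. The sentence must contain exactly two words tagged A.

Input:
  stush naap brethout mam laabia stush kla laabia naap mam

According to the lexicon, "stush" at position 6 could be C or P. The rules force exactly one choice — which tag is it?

Candidates per position — 1:stush {C,P}; 2:naap {C,A}; 3:brethout {D,C}; 4:mam {R}; 5:laabia {C}; 6:stush {C,P}; 7:kla {D}; 8:laabia {C}; 9:naap {C,A}; 10:mam {R}.
Word 1 cannot be C — rule 4 would then fail for every completion. It is P.
Word 2 cannot be C — rule 4 would then fail for every completion. It is A.
Word 3 cannot be C — rule 4 would then fail for every completion. It is D.
Word 6 cannot be C — rule 4 would then fail for every completion. It is P.
Word 9 cannot be C — rule 4 would then fail for every completion. It is A.
The only consistent sequence is: P A D R C P D C A R.
Check: rule 1 ok; rule 2 ok; rule 3 ok; rule 4 ok; rule 5 ok.

P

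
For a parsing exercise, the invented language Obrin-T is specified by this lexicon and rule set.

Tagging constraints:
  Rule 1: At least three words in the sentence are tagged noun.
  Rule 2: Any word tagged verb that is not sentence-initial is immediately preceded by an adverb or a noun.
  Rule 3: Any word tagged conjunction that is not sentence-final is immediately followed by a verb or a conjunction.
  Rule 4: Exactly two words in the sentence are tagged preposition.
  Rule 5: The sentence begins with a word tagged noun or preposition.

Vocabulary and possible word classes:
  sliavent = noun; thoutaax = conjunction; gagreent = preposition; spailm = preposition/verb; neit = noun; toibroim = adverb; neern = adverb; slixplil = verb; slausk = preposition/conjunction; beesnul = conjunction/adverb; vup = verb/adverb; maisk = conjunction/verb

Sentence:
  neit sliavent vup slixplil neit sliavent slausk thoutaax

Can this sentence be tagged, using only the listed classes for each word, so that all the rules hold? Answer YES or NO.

NO

Candidates per position — 1:neit {noun}; 2:sliavent {noun}; 3:vup {verb,adverb}; 4:slixplil {verb}; 5:neit {noun}; 6:sliavent {noun}; 7:slausk {preposition,conjunction}; 8:thoutaax {conjunction}.
Rule 4 cannot be satisfied by any choice of tags from the lexicon.
So there is no consistent tagging.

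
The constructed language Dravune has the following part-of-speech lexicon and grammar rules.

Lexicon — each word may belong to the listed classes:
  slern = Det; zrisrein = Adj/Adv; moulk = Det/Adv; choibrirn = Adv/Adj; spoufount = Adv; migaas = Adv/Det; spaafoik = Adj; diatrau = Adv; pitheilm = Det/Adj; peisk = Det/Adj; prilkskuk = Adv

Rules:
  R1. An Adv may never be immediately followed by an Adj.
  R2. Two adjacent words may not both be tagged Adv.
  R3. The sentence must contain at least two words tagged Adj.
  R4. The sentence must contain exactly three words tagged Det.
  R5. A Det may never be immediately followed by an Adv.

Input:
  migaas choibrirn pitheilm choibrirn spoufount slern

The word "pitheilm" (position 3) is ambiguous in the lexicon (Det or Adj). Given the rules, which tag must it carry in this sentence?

Candidates per position — 1:migaas {Adv,Det}; 2:choibrirn {Adv,Adj}; 3:pitheilm {Det,Adj}; 4:choibrirn {Adv,Adj}; 5:spoufount {Adv}; 6:slern {Det}.
Position 1: Adv is ruled out by rule 4; that leaves Det.
Position 2: Adv is ruled out by rule 5; that leaves Adj.
Position 3: Adj is ruled out by rule 4; that leaves Det.
Position 4: Adv is ruled out by rule 2; that leaves Adj.
So the tagging must be: Det Adj Det Adj Adv Det.
Checking: rule 1 ✓; rule 2 ✓; rule 3 ✓; rule 4 ✓; rule 5 ✓.

Det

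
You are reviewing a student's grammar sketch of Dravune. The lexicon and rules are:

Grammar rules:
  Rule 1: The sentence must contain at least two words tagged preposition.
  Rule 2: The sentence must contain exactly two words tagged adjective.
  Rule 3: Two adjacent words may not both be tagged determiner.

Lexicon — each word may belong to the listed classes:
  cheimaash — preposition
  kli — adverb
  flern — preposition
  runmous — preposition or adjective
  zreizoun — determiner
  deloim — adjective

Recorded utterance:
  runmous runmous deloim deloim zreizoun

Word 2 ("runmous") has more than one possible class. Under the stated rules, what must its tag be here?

Candidates per position — 1:runmous {preposition,adjective}; 2:runmous {preposition,adjective}; 3:deloim {adjective}; 4:deloim {adjective}; 5:zreizoun {determiner}.
Position 1: tagging it adjective would leave rule 1 unsatisfiable, so it must be preposition.
Position 2: tagging it adjective would leave rule 1 unsatisfiable, so it must be preposition.
The unique satisfying tagging is: preposition preposition adjective adjective determiner.
Checking: rule 1 ok; rule 2 ok; rule 3 ok.

preposition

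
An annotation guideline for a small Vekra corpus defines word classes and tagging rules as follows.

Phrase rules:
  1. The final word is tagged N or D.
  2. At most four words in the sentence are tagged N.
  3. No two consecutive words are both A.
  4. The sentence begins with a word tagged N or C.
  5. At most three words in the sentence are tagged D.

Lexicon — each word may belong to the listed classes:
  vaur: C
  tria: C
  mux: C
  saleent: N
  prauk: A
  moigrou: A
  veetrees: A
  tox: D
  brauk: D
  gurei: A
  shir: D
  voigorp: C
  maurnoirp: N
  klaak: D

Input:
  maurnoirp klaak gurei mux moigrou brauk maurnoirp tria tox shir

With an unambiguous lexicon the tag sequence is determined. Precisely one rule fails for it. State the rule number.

Fixed tagging: N D A C A D N C D D.
Checking each rule: R1 ✓, R2 ✓, R3 ✓, R4 ✓, R5 ✗.
Only rule 5 fails.

5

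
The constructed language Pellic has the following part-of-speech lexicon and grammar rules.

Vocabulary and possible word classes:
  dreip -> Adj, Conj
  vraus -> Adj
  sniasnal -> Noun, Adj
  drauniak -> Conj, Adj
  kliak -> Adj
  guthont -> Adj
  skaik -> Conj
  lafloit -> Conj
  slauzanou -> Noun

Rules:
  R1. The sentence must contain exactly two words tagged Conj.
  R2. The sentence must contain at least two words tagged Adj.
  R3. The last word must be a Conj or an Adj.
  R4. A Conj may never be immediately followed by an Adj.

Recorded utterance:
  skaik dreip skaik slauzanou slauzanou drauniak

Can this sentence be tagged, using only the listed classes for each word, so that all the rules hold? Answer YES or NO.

Candidates per position — 1:skaik {Conj}; 2:dreip {Adj,Conj}; 3:skaik {Conj}; 4:slauzanou {Noun}; 5:slauzanou {Noun}; 6:drauniak {Conj,Adj}.
Every candidate sequence violates at least one rule; no consistent tagging exists.

NO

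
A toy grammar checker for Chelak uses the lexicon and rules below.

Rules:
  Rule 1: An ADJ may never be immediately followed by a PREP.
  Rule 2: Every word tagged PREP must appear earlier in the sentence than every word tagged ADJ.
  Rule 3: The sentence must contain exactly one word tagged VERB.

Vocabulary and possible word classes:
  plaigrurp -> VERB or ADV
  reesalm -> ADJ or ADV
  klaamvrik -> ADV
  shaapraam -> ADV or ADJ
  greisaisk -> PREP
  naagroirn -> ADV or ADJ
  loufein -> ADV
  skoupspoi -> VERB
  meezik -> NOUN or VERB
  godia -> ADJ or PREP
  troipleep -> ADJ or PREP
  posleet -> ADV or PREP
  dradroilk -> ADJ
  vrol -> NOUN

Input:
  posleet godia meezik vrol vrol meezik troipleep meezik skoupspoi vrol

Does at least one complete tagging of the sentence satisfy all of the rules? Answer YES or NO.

YES

Candidates per position — 1:posleet {ADV,PREP}; 2:godia {ADJ,PREP}; 3:meezik {NOUN,VERB}; 4:vrol {NOUN}; 5:vrol {NOUN}; 6:meezik {NOUN,VERB}; 7:troipleep {ADJ,PREP}; 8:meezik {NOUN,VERB}; 9:skoupspoi {VERB}; 10:vrol {NOUN}.
One satisfying assignment: PREP PREP NOUN NOUN NOUN NOUN PREP NOUN VERB NOUN.
Verifying each rule — rule 1 ✓; rule 2 ✓; rule 3 ✓.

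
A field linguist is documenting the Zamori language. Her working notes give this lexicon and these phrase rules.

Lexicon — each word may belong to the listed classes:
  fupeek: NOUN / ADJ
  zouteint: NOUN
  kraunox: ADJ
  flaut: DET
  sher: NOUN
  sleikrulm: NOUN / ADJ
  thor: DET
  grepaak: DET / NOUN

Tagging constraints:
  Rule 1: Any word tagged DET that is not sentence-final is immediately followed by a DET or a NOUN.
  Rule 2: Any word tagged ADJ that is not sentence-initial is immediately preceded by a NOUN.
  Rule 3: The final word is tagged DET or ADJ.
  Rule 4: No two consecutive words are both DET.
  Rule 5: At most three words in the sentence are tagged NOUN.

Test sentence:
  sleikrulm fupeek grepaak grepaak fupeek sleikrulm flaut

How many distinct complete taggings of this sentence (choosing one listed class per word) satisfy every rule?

Candidates per position — 1:sleikrulm {NOUN,ADJ}; 2:fupeek {NOUN,ADJ}; 3:grepaak {DET,NOUN}; 4:grepaak {DET,NOUN}; 5:fupeek {NOUN,ADJ}; 6:sleikrulm {NOUN,ADJ}; 7:flaut {DET}.
There are 64 candidate sequences in total.
Checking each against the rules leaves 6 sequences.
Count = 6.

6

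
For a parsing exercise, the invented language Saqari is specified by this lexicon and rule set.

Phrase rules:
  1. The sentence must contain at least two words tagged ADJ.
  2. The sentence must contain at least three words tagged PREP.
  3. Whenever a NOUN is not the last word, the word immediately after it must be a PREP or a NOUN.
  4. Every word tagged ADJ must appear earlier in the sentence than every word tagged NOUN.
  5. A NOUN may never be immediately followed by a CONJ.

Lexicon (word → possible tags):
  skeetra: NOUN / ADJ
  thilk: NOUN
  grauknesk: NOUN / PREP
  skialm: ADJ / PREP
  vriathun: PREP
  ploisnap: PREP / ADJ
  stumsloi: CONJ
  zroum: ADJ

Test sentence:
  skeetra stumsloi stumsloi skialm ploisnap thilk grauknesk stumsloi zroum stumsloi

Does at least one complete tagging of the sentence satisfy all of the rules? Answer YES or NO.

NO

Candidates per position — 1:skeetra {NOUN,ADJ}; 2:stumsloi {CONJ}; 3:stumsloi {CONJ}; 4:skialm {ADJ,PREP}; 5:ploisnap {PREP,ADJ}; 6:thilk {NOUN}; 7:grauknesk {NOUN,PREP}; 8:stumsloi {CONJ}; 9:zroum {ADJ}; 10:stumsloi {CONJ}.
Rule 4 cannot be satisfied by any choice of tags from the lexicon.
So there is no consistent tagging.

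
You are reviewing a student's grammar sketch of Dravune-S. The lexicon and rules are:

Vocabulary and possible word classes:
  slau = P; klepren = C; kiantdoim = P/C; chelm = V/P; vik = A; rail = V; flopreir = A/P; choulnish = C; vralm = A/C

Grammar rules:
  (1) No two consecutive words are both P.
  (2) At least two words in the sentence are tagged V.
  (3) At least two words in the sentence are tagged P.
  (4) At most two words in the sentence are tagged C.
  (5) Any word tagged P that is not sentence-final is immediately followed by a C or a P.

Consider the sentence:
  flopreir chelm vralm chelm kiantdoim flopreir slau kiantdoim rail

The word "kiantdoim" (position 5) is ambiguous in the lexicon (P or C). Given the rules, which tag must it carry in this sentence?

C

Candidates per position — 1:flopreir {A,P}; 2:chelm {V,P}; 3:vralm {A,C}; 4:chelm {V,P}; 5:kiantdoim {P,C}; 6:flopreir {A,P}; 7:slau {P}; 8:kiantdoim {P,C}; 9:rail {V}.
Word 6 cannot be P — rule 1 would then fail for every completion. It is A.
Word 8 cannot be P — rule 1 would then fail for every completion. It is C.
Word 5 cannot be P — rule 5 would then fail for every completion. It is C.
Word 3 cannot be C — rule 4 would then fail for every completion. It is A.
Word 1 cannot be P — rule 5 would then fail for every completion. It is A.
Word 2 cannot be P — rule 5 would then fail for every completion. It is V.
Word 4 cannot be V — rule 3 would then fail for every completion. It is P.
So the tagging must be: A V A P C A P C V.
Check: rule 1 holds; rule 2 holds; rule 3 holds; rule 4 holds; rule 5 holds.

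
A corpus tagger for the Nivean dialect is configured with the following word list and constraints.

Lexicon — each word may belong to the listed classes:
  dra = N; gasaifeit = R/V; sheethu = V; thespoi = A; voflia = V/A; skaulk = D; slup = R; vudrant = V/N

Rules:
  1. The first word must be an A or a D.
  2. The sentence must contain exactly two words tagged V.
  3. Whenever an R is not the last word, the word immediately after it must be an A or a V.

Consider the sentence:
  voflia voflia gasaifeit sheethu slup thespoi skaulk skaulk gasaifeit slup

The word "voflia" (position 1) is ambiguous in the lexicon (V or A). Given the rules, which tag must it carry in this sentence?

A

Candidates per position — 1:voflia {V,A}; 2:voflia {V,A}; 3:gasaifeit {R,V}; 4:sheethu {V}; 5:slup {R}; 6:thespoi {A}; 7:skaulk {D}; 8:skaulk {D}; 9:gasaifeit {R,V}; 10:slup {R}.
If word 1 were V, no tagging could satisfy rule 1; so word 1 is A.
If word 9 were R, no tagging could satisfy rule 3; so word 9 is V.
If word 2 were V, no tagging could satisfy rule 2; so word 2 is A.
If word 3 were V, no tagging could satisfy rule 2; so word 3 is R.
So the tagging must be: A A R V R A D D V R.
Checking: rule 1 ok; rule 2 ok; rule 3 ok.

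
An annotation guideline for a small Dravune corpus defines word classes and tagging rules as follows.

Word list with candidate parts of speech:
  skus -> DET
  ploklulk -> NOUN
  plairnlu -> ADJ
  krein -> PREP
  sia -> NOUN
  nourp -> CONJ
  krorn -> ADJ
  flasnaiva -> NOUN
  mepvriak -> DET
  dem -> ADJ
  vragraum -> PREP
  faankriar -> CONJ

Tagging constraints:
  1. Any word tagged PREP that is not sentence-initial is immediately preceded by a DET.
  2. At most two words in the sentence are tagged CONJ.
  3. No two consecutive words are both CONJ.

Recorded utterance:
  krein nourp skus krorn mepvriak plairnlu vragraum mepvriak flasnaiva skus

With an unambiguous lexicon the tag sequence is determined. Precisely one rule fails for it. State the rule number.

1

Fixed tagging: PREP CONJ DET ADJ DET ADJ PREP DET NOUN DET.
Applying the rules: R1 fails, R2 ok, R3 ok.
Only rule 1 fails.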